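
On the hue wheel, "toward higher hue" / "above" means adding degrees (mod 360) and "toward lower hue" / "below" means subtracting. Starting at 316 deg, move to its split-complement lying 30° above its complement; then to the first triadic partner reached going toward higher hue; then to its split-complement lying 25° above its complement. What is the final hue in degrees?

131°

split-comp 30° ↑ +210°: 316 + 210 = 526 → 526 − 360 = 166°
triadic ↑ +120°: 166 + 120 = 286°
split-comp 25° ↑ +205°: 286 + 205 = 491 → 491 − 360 = 131°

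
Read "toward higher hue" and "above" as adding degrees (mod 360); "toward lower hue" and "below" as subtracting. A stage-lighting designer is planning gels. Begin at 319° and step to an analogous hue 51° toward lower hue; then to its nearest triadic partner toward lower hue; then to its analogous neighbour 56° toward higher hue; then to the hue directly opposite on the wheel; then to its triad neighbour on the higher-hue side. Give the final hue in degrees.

144°

analog 51° ↓ −51°: 319 − 51 = 268°
triadic ↓ −120°: 268 − 120 = 148°
analog 56° ↑ +56°: 148 + 56 = 204°
complement +180°: 204 + 180 = 384 → 384 − 360 = 24°
triadic ↑ +120°: 24 + 120 = 144°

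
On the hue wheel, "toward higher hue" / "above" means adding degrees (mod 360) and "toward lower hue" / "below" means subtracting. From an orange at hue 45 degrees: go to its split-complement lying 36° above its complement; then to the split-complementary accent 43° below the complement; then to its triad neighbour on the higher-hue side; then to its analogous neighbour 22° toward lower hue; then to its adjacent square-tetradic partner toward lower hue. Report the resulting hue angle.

46°

split-comp 36° ↑ +216°: 45 + 216 = 261°
split-comp 43° ↓ +137°: 261 + 137 = 398 → 398 − 360 = 38°
triadic ↑ +120°: 38 + 120 = 158°
analog 22° ↓ −22°: 158 − 22 = 136°
square ↓ −90°: 136 − 90 = 46°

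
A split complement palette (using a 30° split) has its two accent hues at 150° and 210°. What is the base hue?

The accents sit 30° either side of the complement, so the complement is their short-arc midpoint on the wheel.
Short-arc midpoint of 150° and 210°: 180°.
Base is 180° from the complement: 180 − 180 = 0°

0°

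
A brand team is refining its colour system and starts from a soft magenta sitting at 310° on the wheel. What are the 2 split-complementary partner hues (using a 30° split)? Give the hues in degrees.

Split-complementary hues sit 30° either side of the complement.
Complement of 310°: 310 + 180 = 490 → 490 − 360 = 130°
130 − 30 = 100°
130 + 30 = 160°

100° and 160°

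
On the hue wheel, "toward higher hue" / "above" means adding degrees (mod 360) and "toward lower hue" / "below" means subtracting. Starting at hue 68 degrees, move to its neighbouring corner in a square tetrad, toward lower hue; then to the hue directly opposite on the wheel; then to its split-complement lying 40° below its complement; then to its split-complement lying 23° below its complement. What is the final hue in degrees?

68 − 90 = -22 → -22 + 360 = 338°   (square ↓)
338 + 180 = 518 → 518 − 360 = 158°   (complement)
158 + 140 = 298°   (split-comp 40° ↓)
298 + 157 = 455 → 455 − 360 = 95°   (split-comp 23° ↓)

95°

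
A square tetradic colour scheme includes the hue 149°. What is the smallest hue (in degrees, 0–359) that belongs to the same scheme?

A square tetradic scheme places four hues every 90°.
The full set through 149° is {59°, 149°, 239°, 329°}.

59°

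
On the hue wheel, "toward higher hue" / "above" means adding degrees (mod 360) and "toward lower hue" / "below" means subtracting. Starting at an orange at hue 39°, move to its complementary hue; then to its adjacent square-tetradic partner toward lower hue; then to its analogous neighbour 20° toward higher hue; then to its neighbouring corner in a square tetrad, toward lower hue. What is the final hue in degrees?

+180° (complement): 39 + 180 = 219°
−90° (square ↓): 219 − 90 = 129°
+20° (analog 20° ↑): 129 + 20 = 149°
−90° (square ↓): 149 − 90 = 59°

59°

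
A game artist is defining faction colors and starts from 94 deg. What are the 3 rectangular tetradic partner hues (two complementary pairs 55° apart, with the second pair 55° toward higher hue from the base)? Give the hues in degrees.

149°, 274°, and 329°

94 + 55 = 149°
94 + 180 = 274°
94 + 235 = 329°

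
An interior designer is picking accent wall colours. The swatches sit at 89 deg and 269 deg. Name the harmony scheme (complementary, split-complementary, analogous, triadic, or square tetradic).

complementary

Sort the hues: 89°, 269°.
Successive gaps around the wheel: 180°, 180°.
Two hues 180° apart are complementary.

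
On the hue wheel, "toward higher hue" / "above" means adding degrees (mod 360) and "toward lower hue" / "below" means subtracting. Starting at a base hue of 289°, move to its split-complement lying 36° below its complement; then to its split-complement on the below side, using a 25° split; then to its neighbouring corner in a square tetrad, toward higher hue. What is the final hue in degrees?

+144° (split-comp 36° ↓): 289 + 144 = 433 → 433 − 360 = 73°
+155° (split-comp 25° ↓): 73 + 155 = 228°
+90° (square ↑): 228 + 90 = 318°

318°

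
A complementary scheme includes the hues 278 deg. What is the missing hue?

98°

The complement sits 180° across the wheel.
The full set through 278° is {98°, 278°}.
Given {278°}, the missing hue is 98°.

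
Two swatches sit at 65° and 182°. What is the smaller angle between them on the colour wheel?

117°

|65 − 182| = 117.
117 ≤ 180, so the shorter arc is 117°.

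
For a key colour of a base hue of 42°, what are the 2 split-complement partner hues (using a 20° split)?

202° and 242°

Split-complementary hues sit 20° either side of the complement.
Complement of 42°: 42 + 180 = 222°
222 − 20 = 202°
222 + 20 = 242°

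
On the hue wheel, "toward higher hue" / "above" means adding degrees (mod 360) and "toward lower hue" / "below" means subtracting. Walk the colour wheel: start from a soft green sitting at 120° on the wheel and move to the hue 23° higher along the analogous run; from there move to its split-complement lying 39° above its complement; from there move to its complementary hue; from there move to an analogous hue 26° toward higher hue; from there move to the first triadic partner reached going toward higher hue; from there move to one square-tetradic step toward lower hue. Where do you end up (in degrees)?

238°

+23° (analog 23° ↑): 120 + 23 = 143°
+219° (split-comp 39° ↑): 143 + 219 = 362 → 362 − 360 = 2°
+180° (complement): 2 + 180 = 182°
+26° (analog 26° ↑): 182 + 26 = 208°
+120° (triadic ↑): 208 + 120 = 328°
−90° (square ↓): 328 − 90 = 238°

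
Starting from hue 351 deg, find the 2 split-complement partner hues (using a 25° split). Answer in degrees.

Split-complementary hues sit 25° either side of the complement.
Complement of 351 deg: 351 + 180 = 531 → 531 − 360 = 171°
171 − 25 = 146°
171 + 25 = 196°

146° and 196°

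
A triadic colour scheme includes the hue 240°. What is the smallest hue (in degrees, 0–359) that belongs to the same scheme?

A triad places three hues 120° apart.
The full set through 240° is {0°, 120°, 240°}.

0°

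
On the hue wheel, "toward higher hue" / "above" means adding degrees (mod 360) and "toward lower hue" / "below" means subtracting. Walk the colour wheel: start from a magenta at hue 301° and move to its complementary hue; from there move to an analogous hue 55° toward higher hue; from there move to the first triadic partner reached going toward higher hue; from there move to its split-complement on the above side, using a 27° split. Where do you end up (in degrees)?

143°

+180° (complement): 301 + 180 = 481 → 481 − 360 = 121°
+55° (analog 55° ↑): 121 + 55 = 176°
+120° (triadic ↑): 176 + 120 = 296°
+207° (split-comp 27° ↑): 296 + 207 = 503 → 503 − 360 = 143°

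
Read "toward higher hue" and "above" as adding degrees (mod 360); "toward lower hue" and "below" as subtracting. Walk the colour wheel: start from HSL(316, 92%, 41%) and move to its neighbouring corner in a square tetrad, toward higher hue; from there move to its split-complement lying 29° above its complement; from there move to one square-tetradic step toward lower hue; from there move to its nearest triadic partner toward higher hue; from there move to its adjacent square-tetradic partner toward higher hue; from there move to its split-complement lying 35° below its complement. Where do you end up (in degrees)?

160°

316 + 90 = 406 → 406 − 360 = 46°   (square ↑)
46 + 209 = 255°   (split-comp 29° ↑)
255 − 90 = 165°   (square ↓)
165 + 120 = 285°   (triadic ↑)
285 + 90 = 375 → 375 − 360 = 15°   (square ↑)
15 + 145 = 160°   (split-comp 35° ↓)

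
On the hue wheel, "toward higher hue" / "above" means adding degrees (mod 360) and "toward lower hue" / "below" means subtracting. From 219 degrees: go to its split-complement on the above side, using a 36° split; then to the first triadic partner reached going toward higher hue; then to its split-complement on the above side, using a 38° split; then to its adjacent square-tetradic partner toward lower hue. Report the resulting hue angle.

323°

+216° (split-comp 36° ↑): 219 + 216 = 435 → 435 − 360 = 75°
+120° (triadic ↑): 75 + 120 = 195°
+218° (split-comp 38° ↑): 195 + 218 = 413 → 413 − 360 = 53°
−90° (square ↓): 53 − 90 = -37 → -37 + 360 = 323°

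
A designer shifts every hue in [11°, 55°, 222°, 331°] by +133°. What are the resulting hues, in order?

11 + 133 = 144°
55 + 133 = 188°
222 + 133 = 355°
331 + 133 = 464 → 464 − 360 = 104°

144°, 188°, 355°, 104°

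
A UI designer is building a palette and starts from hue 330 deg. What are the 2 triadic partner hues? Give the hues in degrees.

90° and 210°

A triad places three hues 120° apart.
330 + 120 = 450 → 450 − 360 = 90°
330 + 240 = 570 → 570 − 360 = 210°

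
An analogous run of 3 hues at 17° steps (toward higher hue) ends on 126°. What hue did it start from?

2 steps of 17° (toward higher hue) give a net shift of +34°.
Start = end − shift: 126 − 34 = 92°

92°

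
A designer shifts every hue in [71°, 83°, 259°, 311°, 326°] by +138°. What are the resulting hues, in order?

209°, 221°, 37°, 89°, 104°

71 + 138 = 209°
83 + 138 = 221°
259 + 138 = 397 → 397 − 360 = 37°
311 + 138 = 449 → 449 − 360 = 89°
326 + 138 = 464 → 464 − 360 = 104°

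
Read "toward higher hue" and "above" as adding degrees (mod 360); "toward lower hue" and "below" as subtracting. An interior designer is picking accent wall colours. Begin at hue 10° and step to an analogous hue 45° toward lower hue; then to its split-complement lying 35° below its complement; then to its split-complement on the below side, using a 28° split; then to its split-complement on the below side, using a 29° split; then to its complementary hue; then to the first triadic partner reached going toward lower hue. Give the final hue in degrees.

analog 45° ↓ −45°: 10 − 45 = -35 → -35 + 360 = 325°
split-comp 35° ↓ +145°: 325 + 145 = 470 → 470 − 360 = 110°
split-comp 28° ↓ +152°: 110 + 152 = 262°
split-comp 29° ↓ +151°: 262 + 151 = 413 → 413 − 360 = 53°
complement +180°: 53 + 180 = 233°
triadic ↓ −120°: 233 − 120 = 113°

113°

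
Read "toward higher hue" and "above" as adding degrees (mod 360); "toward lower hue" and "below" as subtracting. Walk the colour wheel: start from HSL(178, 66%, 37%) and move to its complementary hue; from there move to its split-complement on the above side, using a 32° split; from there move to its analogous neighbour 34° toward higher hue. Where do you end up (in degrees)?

+180° (complement): 178 + 180 = 358°
+212° (split-comp 32° ↑): 358 + 212 = 570 → 570 − 360 = 210°
+34° (analog 34° ↑): 210 + 34 = 244°

244°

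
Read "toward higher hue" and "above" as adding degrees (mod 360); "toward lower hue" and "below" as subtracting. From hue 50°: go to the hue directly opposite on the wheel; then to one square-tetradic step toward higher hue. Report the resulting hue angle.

complement +180°: 50 + 180 = 230°
square ↑ +90°: 230 + 90 = 320°

320°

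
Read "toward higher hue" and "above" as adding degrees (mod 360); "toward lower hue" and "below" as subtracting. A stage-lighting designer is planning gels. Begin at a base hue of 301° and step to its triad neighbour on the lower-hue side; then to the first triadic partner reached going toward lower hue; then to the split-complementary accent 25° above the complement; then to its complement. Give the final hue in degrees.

301 − 120 = 181°   (triadic ↓)
181 − 120 = 61°   (triadic ↓)
61 + 205 = 266°   (split-comp 25° ↑)
266 + 180 = 446 → 446 − 360 = 86°   (complement)

86°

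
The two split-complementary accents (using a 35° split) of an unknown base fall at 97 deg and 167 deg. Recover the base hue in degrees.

312°

The accents sit 35° either side of the complement, so the complement is their short-arc midpoint on the wheel.
Short-arc midpoint of 97° and 167°: 132°.
Base is 180° from the complement: 132 − 180 = -48 → -48 + 360 = 312°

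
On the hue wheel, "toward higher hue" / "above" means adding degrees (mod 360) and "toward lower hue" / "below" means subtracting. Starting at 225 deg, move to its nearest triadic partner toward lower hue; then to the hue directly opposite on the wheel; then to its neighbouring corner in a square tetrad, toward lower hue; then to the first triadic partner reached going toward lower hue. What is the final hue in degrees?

75°

triadic ↓ −120°: 225 − 120 = 105°
complement +180°: 105 + 180 = 285°
square ↓ −90°: 285 − 90 = 195°
triadic ↓ −120°: 195 − 120 = 75°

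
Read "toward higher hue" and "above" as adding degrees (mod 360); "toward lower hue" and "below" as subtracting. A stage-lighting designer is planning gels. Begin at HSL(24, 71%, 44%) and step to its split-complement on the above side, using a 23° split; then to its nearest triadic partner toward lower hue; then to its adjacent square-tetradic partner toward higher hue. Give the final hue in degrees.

split-comp 23° ↑ +203°: 24 + 203 = 227°
triadic ↓ −120°: 227 − 120 = 107°
square ↑ +90°: 107 + 90 = 197°

197°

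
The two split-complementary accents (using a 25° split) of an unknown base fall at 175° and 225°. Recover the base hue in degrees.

The accents sit 25° either side of the complement, so the complement is their short-arc midpoint on the wheel.
Short-arc midpoint of 175° and 225°: 200°.
Base is 180° from the complement: 200 − 180 = 20°

20°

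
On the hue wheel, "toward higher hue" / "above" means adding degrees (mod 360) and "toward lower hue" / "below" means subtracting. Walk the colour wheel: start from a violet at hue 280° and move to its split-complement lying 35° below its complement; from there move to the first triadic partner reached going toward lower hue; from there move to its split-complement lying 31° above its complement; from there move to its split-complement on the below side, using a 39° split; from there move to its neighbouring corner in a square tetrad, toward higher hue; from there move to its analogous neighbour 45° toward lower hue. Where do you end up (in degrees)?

342°

+145° (split-comp 35° ↓): 280 + 145 = 425 → 425 − 360 = 65°
−120° (triadic ↓): 65 − 120 = -55 → -55 + 360 = 305°
+211° (split-comp 31° ↑): 305 + 211 = 516 → 516 − 360 = 156°
+141° (split-comp 39° ↓): 156 + 141 = 297°
+90° (square ↑): 297 + 90 = 387 → 387 − 360 = 27°
−45° (analog 45° ↓): 27 − 45 = -18 → -18 + 360 = 342°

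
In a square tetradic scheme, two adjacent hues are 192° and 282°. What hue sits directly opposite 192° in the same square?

A square tetradic scheme places four hues 90° apart; opposite corners are 180° apart.
192 + 180 = 372 → 372 − 360 = 12°

12°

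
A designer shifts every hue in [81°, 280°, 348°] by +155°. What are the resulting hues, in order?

81 + 155 = 236°
280 + 155 = 435 → 435 − 360 = 75°
348 + 155 = 503 → 503 − 360 = 143°

236°, 75°, 143°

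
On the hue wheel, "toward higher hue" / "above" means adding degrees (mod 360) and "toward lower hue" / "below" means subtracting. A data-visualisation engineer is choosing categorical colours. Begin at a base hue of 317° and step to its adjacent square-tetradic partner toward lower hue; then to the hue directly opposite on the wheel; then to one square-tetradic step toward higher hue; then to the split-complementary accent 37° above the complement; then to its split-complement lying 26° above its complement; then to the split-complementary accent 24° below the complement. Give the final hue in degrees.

356°

−90° (square ↓): 317 − 90 = 227°
+180° (complement): 227 + 180 = 407 → 407 − 360 = 47°
+90° (square ↑): 47 + 90 = 137°
+217° (split-comp 37° ↑): 137 + 217 = 354°
+206° (split-comp 26° ↑): 354 + 206 = 560 → 560 − 360 = 200°
+156° (split-comp 24° ↓): 200 + 156 = 356°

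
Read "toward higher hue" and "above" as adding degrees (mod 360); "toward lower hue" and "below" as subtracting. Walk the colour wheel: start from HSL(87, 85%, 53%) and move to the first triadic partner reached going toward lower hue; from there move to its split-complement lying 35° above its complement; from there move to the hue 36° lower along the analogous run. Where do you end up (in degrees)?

146°

−120° (triadic ↓): 87 − 120 = -33 → -33 + 360 = 327°
+215° (split-comp 35° ↑): 327 + 215 = 542 → 542 − 360 = 182°
−36° (analog 36° ↓): 182 − 36 = 146°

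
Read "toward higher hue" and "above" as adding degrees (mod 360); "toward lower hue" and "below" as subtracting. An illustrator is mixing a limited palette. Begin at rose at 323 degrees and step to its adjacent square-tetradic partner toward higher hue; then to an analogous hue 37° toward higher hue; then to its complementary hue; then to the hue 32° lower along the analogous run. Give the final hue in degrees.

238°

323 + 90 = 413 → 413 − 360 = 53°   (square ↑)
53 + 37 = 90°   (analog 37° ↑)
90 + 180 = 270°   (complement)
270 − 32 = 238°   (analog 32° ↓)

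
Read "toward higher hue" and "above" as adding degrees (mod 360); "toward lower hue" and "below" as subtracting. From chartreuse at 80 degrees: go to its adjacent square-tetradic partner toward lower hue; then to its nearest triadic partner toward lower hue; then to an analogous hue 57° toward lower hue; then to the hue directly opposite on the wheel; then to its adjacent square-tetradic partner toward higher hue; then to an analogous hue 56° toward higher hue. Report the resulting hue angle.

−90° (square ↓): 80 − 90 = -10 → -10 + 360 = 350°
−120° (triadic ↓): 350 − 120 = 230°
−57° (analog 57° ↓): 230 − 57 = 173°
+180° (complement): 173 + 180 = 353°
+90° (square ↑): 353 + 90 = 443 → 443 − 360 = 83°
+56° (analog 56° ↑): 83 + 56 = 139°

139°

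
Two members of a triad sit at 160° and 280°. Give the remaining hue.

A triad spaces three hues 120° apart.
The full set is {40°, 160°, 280°}.

40°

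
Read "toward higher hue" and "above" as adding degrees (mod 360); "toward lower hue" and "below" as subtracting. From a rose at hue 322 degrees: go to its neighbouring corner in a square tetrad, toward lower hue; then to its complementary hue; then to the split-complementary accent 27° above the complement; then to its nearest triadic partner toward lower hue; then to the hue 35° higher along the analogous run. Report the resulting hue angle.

174°

−90° (square ↓): 322 − 90 = 232°
+180° (complement): 232 + 180 = 412 → 412 − 360 = 52°
+207° (split-comp 27° ↑): 52 + 207 = 259°
−120° (triadic ↓): 259 − 120 = 139°
+35° (analog 35° ↑): 139 + 35 = 174°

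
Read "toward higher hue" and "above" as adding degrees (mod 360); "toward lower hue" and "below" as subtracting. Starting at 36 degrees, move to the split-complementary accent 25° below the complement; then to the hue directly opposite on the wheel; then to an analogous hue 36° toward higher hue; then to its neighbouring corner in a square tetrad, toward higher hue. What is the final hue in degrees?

137°

split-comp 25° ↓ +155°: 36 + 155 = 191°
complement +180°: 191 + 180 = 371 → 371 − 360 = 11°
analog 36° ↑ +36°: 11 + 36 = 47°
square ↑ +90°: 47 + 90 = 137°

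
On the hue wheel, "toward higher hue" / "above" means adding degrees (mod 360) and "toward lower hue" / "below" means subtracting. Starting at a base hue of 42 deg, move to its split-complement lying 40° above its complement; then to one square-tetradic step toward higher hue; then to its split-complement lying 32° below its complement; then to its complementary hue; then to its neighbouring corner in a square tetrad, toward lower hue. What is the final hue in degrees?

230°

+220° (split-comp 40° ↑): 42 + 220 = 262°
+90° (square ↑): 262 + 90 = 352°
+148° (split-comp 32° ↓): 352 + 148 = 500 → 500 − 360 = 140°
+180° (complement): 140 + 180 = 320°
−90° (square ↓): 320 − 90 = 230°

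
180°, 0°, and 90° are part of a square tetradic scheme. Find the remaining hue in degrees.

270°

A square tetradic scheme places four hues every 90°.
The full set through 0° is {0°, 90°, 180°, 270°}.
Given {0°, 90°, 180°}, the missing hue is 270°.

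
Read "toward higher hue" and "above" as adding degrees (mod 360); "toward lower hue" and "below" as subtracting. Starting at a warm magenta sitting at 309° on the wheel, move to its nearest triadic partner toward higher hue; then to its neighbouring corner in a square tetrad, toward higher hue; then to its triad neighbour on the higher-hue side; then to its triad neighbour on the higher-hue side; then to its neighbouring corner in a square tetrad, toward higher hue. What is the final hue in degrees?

309 + 120 = 429 → 429 − 360 = 69°   (triadic ↑)
69 + 90 = 159°   (square ↑)
159 + 120 = 279°   (triadic ↑)
279 + 120 = 399 → 399 − 360 = 39°   (triadic ↑)
39 + 90 = 129°   (square ↑)

129°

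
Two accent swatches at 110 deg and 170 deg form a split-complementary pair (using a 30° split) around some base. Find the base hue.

320°

The accents sit 30° either side of the complement, so the complement is their short-arc midpoint on the wheel.
Short-arc midpoint of 110° and 170°: 140°.
Base is 180° from the complement: 140 − 180 = -40 → -40 + 360 = 320°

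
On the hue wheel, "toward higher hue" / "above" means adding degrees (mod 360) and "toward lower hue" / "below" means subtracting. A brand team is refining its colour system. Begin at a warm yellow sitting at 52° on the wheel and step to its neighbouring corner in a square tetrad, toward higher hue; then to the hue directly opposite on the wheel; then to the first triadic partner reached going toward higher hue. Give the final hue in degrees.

82°

+90° (square ↑): 52 + 90 = 142°
+180° (complement): 142 + 180 = 322°
+120° (triadic ↑): 322 + 120 = 442 → 442 − 360 = 82°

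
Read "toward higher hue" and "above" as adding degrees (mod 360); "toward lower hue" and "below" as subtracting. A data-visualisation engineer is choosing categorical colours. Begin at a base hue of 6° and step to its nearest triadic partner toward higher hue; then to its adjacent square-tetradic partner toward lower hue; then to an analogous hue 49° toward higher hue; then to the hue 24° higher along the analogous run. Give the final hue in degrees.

109°

triadic ↑ +120°: 6 + 120 = 126°
square ↓ −90°: 126 − 90 = 36°
analog 49° ↑ +49°: 36 + 49 = 85°
analog 24° ↑ +24°: 85 + 24 = 109°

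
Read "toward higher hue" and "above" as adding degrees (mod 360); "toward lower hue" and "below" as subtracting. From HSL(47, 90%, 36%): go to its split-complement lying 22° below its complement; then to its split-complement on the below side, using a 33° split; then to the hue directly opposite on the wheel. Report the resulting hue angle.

47 + 158 = 205°   (split-comp 22° ↓)
205 + 147 = 352°   (split-comp 33° ↓)
352 + 180 = 532 → 532 − 360 = 172°   (complement)

172°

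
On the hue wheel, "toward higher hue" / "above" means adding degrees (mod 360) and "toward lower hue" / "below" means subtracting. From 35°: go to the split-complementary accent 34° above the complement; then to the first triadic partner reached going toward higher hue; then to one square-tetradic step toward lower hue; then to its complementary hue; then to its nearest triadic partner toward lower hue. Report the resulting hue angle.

35 + 214 = 249°   (split-comp 34° ↑)
249 + 120 = 369 → 369 − 360 = 9°   (triadic ↑)
9 − 90 = -81 → -81 + 360 = 279°   (square ↓)
279 + 180 = 459 → 459 − 360 = 99°   (complement)
99 − 120 = -21 → -21 + 360 = 339°   (triadic ↓)

339°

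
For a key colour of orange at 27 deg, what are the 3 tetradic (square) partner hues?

117°, 207° and 297°

A square tetradic scheme places four hues every 90°.
27 + 90 = 117°
27 + 180 = 207°
27 + 270 = 297°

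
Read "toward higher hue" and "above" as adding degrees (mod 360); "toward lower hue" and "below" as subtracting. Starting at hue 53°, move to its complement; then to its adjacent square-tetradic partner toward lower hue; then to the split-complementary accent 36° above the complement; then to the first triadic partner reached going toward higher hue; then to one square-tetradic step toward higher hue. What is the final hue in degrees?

complement +180°: 53 + 180 = 233°
square ↓ −90°: 233 − 90 = 143°
split-comp 36° ↑ +216°: 143 + 216 = 359°
triadic ↑ +120°: 359 + 120 = 479 → 479 − 360 = 119°
square ↑ +90°: 119 + 90 = 209°

209°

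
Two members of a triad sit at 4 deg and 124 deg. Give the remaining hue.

A triad spaces three hues 120° apart.
The full set is {4°, 124°, 244°}.

244°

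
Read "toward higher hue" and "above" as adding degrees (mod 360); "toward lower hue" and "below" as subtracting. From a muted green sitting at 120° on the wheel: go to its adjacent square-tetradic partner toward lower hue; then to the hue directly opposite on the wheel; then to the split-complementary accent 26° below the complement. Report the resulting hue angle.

−90° (square ↓): 120 − 90 = 30°
+180° (complement): 30 + 180 = 210°
+154° (split-comp 26° ↓): 210 + 154 = 364 → 364 − 360 = 4°

4°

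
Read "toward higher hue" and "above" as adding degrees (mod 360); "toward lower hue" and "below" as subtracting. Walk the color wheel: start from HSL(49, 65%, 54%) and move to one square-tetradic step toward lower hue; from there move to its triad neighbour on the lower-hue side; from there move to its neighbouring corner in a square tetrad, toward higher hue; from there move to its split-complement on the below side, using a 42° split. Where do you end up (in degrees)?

67°

−90° (square ↓): 49 − 90 = -41 → -41 + 360 = 319°
−120° (triadic ↓): 319 − 120 = 199°
+90° (square ↑): 199 + 90 = 289°
+138° (split-comp 42° ↓): 289 + 138 = 427 → 427 − 360 = 67°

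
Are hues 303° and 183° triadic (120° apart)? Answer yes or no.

yes

Angular distance: |303 − 183| = 120 = 120°.
Triadic (120° apart) requires 120°.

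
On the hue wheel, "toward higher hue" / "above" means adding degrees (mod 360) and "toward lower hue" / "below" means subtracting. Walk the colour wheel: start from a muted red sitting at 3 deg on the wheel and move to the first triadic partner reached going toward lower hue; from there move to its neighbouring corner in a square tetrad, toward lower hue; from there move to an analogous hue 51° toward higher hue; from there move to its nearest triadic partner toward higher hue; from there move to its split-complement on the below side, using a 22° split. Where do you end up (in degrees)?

122°

triadic ↓ −120°: 3 − 120 = -117 → -117 + 360 = 243°
square ↓ −90°: 243 − 90 = 153°
analog 51° ↑ +51°: 153 + 51 = 204°
triadic ↑ +120°: 204 + 120 = 324°
split-comp 22° ↓ +158°: 324 + 158 = 482 → 482 − 360 = 122°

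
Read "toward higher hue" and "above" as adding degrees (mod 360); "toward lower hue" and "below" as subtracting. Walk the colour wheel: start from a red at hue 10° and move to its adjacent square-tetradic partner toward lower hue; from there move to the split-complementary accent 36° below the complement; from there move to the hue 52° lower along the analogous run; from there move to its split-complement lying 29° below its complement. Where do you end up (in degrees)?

163°

square ↓ −90°: 10 − 90 = -80 → -80 + 360 = 280°
split-comp 36° ↓ +144°: 280 + 144 = 424 → 424 − 360 = 64°
analog 52° ↓ −52°: 64 − 52 = 12°
split-comp 29° ↓ +151°: 12 + 151 = 163°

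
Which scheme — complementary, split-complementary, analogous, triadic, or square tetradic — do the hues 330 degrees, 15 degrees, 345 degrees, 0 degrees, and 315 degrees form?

analogous

Sort the hues: 0°, 15°, 315°, 330°, 345°.
Successive gaps around the wheel: 15°, 300°, 15°, 15°, 15°.
A run of hues at equal small steps (15°) with one large closing gap is an analogous group.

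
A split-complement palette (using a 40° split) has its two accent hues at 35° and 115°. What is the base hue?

255°

The accents sit 40° either side of the complement, so the complement is their short-arc midpoint on the wheel.
Short-arc midpoint of 35° and 115°: 75°.
Base is 180° from the complement: 75 − 180 = -105 → -105 + 360 = 255°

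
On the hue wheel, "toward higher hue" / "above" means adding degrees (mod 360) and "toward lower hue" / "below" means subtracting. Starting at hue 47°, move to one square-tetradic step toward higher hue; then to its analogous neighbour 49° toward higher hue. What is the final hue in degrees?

+90° (square ↑): 47 + 90 = 137°
+49° (analog 49° ↑): 137 + 49 = 186°

186°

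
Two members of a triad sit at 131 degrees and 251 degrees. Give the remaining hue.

A triad spaces three hues 120° apart.
The full set is {11°, 131°, 251°}.

11°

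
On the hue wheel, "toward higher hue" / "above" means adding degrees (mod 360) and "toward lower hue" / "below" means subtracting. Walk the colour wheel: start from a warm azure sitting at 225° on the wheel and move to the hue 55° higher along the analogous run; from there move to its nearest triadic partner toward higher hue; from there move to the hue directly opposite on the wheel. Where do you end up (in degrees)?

+55° (analog 55° ↑): 225 + 55 = 280°
+120° (triadic ↑): 280 + 120 = 400 → 400 − 360 = 40°
+180° (complement): 40 + 180 = 220°

220°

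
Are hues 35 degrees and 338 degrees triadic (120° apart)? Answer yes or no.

no

Angular distance: |35 − 338| = 303; shorter arc = 360 − 303 = 57°.
Triadic (120° apart) requires 120°.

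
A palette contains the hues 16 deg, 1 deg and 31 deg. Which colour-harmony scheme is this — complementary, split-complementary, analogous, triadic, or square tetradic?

Sort the hues: 1°, 16°, 31°.
Successive gaps around the wheel: 15°, 15°, 330°.
A run of hues at equal small steps (15°) with one large closing gap is an analogous group.

analogous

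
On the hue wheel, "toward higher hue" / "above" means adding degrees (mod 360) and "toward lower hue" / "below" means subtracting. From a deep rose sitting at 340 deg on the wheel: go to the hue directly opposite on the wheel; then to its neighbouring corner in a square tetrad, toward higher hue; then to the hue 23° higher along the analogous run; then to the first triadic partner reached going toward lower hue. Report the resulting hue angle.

153°

+180° (complement): 340 + 180 = 520 → 520 − 360 = 160°
+90° (square ↑): 160 + 90 = 250°
+23° (analog 23° ↑): 250 + 23 = 273°
−120° (triadic ↓): 273 − 120 = 153°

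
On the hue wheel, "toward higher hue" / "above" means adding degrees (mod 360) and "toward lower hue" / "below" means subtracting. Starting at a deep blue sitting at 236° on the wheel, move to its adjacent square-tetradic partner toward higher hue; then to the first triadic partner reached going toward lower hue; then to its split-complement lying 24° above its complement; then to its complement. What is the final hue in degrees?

230°

+90° (square ↑): 236 + 90 = 326°
−120° (triadic ↓): 326 − 120 = 206°
+204° (split-comp 24° ↑): 206 + 204 = 410 → 410 − 360 = 50°
+180° (complement): 50 + 180 = 230°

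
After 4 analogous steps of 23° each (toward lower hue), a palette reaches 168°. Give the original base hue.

260°

4 steps of 23° (toward lower hue) give a net shift of −92°.
Start = end − shift: 168 + 92 = 260°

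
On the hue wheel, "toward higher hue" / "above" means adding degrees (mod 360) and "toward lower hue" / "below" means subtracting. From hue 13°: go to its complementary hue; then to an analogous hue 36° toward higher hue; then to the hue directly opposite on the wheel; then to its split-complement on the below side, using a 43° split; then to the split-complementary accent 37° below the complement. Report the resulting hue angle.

13 + 180 = 193°   (complement)
193 + 36 = 229°   (analog 36° ↑)
229 + 180 = 409 → 409 − 360 = 49°   (complement)
49 + 137 = 186°   (split-comp 43° ↓)
186 + 143 = 329°   (split-comp 37° ↓)

329°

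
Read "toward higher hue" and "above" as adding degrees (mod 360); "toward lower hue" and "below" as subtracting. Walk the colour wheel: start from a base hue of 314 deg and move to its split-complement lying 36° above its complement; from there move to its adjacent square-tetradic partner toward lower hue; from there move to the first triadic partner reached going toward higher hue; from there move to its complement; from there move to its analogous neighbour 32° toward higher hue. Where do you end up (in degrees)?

52°

+216° (split-comp 36° ↑): 314 + 216 = 530 → 530 − 360 = 170°
−90° (square ↓): 170 − 90 = 80°
+120° (triadic ↑): 80 + 120 = 200°
+180° (complement): 200 + 180 = 380 → 380 − 360 = 20°
+32° (analog 32° ↑): 20 + 32 = 52°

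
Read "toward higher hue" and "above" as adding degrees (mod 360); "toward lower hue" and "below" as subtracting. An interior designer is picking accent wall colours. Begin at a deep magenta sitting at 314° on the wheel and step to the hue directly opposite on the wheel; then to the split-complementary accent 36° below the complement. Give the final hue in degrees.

278°

+180° (complement): 314 + 180 = 494 → 494 − 360 = 134°
+144° (split-comp 36° ↓): 134 + 144 = 278°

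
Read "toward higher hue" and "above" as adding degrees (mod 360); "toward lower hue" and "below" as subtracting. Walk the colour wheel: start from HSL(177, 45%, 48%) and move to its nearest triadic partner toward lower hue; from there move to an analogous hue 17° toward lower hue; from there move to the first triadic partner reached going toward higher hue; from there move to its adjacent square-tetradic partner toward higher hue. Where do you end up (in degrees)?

250°

−120° (triadic ↓): 177 − 120 = 57°
−17° (analog 17° ↓): 57 − 17 = 40°
+120° (triadic ↑): 40 + 120 = 160°
+90° (square ↑): 160 + 90 = 250°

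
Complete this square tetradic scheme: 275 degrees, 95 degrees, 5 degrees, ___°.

A square tetradic scheme places four hues every 90°.
The full set through 5° is {5°, 95°, 185°, 275°}.
Given {5°, 95°, 275°}, the missing hue is 185°.

185°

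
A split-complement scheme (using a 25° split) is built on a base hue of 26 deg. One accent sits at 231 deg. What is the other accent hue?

181°

Split-complementary hues sit 25° either side of the complement.
Complement of the base 26°: 26 + 180 = 206°
The given accent 231° is 25° one side of 206°; the other accent sits 25° the other side: 206 − 25 = 181°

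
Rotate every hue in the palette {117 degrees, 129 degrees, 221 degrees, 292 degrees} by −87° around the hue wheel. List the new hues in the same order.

117 − 87 = 30°
129 − 87 = 42°
221 − 87 = 134°
292 − 87 = 205°

30°, 42°, 134°, 205°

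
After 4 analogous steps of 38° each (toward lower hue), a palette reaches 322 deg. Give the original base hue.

4 steps of 38° (toward lower hue) give a net shift of −152°.
Start = end − shift: 322 + 152 = 474 → 474 − 360 = 114°

114°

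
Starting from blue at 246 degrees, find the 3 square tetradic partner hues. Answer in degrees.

336°, 66° and 156°

A square tetradic scheme places four hues every 90°.
246 + 90 = 336°
246 + 180 = 426 → 426 − 360 = 66°
246 + 270 = 516 → 516 − 360 = 156°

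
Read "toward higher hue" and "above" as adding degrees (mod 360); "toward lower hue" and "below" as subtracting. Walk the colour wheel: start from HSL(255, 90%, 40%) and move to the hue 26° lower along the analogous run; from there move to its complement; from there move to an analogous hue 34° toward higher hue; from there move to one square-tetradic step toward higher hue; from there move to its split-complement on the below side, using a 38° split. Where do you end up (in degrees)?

−26° (analog 26° ↓): 255 − 26 = 229°
+180° (complement): 229 + 180 = 409 → 409 − 360 = 49°
+34° (analog 34° ↑): 49 + 34 = 83°
+90° (square ↑): 83 + 90 = 173°
+142° (split-comp 38° ↓): 173 + 142 = 315°

315°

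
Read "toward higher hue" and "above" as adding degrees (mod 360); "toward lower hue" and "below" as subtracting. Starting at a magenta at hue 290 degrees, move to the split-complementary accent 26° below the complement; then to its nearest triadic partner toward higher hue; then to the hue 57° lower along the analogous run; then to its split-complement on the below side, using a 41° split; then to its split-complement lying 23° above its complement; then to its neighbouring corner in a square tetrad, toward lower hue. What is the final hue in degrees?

39°

290 + 154 = 444 → 444 − 360 = 84°   (split-comp 26° ↓)
84 + 120 = 204°   (triadic ↑)
204 − 57 = 147°   (analog 57° ↓)
147 + 139 = 286°   (split-comp 41° ↓)
286 + 203 = 489 → 489 − 360 = 129°   (split-comp 23° ↑)
129 − 90 = 39°   (square ↓)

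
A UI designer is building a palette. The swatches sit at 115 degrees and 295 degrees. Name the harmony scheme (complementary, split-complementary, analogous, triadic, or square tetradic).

complementary

Sort the hues: 115°, 295°.
Successive gaps around the wheel: 180°, 180°.
Two hues 180° apart are complementary.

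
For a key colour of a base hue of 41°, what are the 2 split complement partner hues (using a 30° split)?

191° and 251°

Split-complementary hues sit 30° either side of the complement.
Complement of 41°: 41 + 180 = 221°
221 − 30 = 191°
221 + 30 = 251°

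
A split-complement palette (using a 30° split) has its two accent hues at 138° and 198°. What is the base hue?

The accents sit 30° either side of the complement, so the complement is their short-arc midpoint on the wheel.
Short-arc midpoint of 138° and 198°: 168°.
Base is 180° from the complement: 168 − 180 = -12 → -12 + 360 = 348°

348°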